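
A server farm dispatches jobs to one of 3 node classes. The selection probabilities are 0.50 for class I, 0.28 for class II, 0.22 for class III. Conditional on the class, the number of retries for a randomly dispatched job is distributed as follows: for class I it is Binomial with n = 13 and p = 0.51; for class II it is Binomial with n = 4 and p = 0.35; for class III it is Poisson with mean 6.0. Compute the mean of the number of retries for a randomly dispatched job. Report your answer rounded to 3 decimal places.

5.027

Component means — I: 6.63; II: 1.4; III: 6.
E[X] = 0.5·6.63 + 0.28·1.4 + 0.22·6 = 5.027.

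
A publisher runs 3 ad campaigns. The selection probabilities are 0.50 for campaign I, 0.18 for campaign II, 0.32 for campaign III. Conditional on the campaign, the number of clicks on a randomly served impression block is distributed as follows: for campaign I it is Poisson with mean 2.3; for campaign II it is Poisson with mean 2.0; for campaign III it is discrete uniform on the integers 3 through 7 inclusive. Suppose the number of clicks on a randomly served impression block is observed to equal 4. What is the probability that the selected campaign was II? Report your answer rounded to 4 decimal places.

0.1171

Likelihoods P(X=4 | ·): I: 0.116902; II: 0.0902235; III: 0.2.
Posterior ∝ prior × likelihood. Numerator for II: 0.18·0.0902235 = 0.0162402.
Normalizing constant: 0.5·0.116902 + 0.18·0.0902235 + 0.32·0.2 = 0.138691.
P(II | observation) = 0.0162402 / 0.138691 = 0.117096.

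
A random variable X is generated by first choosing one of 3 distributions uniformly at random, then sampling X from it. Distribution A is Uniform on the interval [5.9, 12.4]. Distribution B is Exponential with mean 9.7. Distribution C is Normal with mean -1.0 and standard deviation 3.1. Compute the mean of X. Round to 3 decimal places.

5.950

Component means — A: 9.15; B: 9.7; C: -1.
E[X] = 0.333333·9.15 + 0.333333·9.7 + 0.333333·-1 = 5.95.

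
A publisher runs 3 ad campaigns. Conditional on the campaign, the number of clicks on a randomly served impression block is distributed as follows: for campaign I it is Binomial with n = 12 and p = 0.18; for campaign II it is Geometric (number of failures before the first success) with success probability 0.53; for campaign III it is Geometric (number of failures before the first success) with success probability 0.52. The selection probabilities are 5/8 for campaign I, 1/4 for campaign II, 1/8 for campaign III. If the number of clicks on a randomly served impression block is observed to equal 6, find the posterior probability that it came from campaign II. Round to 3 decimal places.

0.174

Likelihoods P(X=6 | ·): I: 0.00955411; II: 0.00571298; III: 0.00635991.
Posterior ∝ prior × likelihood. Numerator for II: 0.25·0.00571298 = 0.00142825.
Normalizing constant: 0.625·0.00955411 + 0.25·0.00571298 + 0.125·0.00635991 = 0.00819455.
P(II | observation) = 0.00142825 / 0.00819455 = 0.174292.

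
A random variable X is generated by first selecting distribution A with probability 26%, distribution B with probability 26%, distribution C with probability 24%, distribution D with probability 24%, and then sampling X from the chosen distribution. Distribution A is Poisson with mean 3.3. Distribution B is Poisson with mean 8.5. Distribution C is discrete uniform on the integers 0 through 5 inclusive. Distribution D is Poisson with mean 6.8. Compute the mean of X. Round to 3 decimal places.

5.300

Component means — A: 3.3; B: 8.5; C: 2.5; D: 6.8.
E[X] = 0.26·3.3 + 0.26·8.5 + 0.24·2.5 + 0.24·6.8 = 5.3.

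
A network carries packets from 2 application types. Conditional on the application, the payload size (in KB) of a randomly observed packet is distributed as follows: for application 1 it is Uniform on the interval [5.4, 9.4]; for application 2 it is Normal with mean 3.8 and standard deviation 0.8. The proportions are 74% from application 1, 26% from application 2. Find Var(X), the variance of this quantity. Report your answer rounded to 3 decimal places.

3.647

Per component, 1: μ=7.4, E[X²]=56.0933; 2: μ=3.8, E[X²]=15.08.
E[X] = 0.74·7.4 + 0.26·3.8 = 6.464.
E[X²] = 0.74·56.0933 + 0.26·15.08 = 45.4299.
Var(X) = E[X²] − (E[X])² = 45.4299 − 41.7833 = 3.64657.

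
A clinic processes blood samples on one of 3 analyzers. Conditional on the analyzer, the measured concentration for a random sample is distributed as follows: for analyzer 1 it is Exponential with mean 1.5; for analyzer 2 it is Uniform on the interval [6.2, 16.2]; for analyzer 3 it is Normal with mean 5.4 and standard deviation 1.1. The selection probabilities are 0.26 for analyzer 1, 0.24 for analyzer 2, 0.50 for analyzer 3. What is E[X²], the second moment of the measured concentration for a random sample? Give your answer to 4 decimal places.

48.4606

For each component E[X²] = Var + (mean)², giving 1: 4.5; 2: 133.773; 3: 30.37.
Overall E[X²] = 0.26·4.5 + 0.24·133.773 + 0.5·30.37 = 48.4606.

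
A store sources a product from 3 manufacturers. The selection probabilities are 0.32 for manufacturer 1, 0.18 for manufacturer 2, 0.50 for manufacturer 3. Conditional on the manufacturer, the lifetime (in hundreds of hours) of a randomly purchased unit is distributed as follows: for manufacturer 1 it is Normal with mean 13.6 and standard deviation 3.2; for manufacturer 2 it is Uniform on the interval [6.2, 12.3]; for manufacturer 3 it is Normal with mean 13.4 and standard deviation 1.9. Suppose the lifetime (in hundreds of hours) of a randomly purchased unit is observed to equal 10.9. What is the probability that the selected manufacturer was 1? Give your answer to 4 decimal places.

Likelihoods f(10.9 | ·): 1: 0.0873313; 2: 0.163934; 3: 0.0883505.
Posterior ∝ prior × likelihood. Numerator for 1: 0.32·0.0873313 = 0.027946.
Normalizing constant: 0.32·0.0873313 + 0.18·0.163934 + 0.5·0.0883505 = 0.101629.
P(1 | observation) = 0.027946 / 0.101629 = 0.274979.

0.2750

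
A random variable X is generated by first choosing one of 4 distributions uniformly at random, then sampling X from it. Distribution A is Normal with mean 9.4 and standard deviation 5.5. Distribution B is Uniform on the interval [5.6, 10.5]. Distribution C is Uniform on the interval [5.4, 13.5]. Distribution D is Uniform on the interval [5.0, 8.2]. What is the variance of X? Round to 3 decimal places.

11.009

Per component, A: μ=9.4, E[X²]=118.61; B: μ=8.05, E[X²]=66.8033; C: μ=9.45, E[X²]=94.77; D: μ=6.6, E[X²]=44.4133.
E[X] = 0.25·9.4 + 0.25·8.05 + 0.25·9.45 + 0.25·6.6 = 8.375.
E[X²] = 0.25·118.61 + 0.25·66.8033 + 0.25·94.77 + 0.25·44.4133 = 81.1492.
Var(X) = E[X²] − (E[X])² = 81.1492 − 70.1406 = 11.0085.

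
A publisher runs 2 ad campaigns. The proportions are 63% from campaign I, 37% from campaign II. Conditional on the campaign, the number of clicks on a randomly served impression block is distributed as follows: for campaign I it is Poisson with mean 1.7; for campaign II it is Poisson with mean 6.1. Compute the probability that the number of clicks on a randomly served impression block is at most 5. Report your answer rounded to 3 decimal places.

Conditional on each campaign, P(X ≤ 5): I: 0.992001; II: 0.429754.
By total probability, P(X ≤ 5) = 0.63·0.992001 + 0.37·0.429754 = 0.783969.

0.784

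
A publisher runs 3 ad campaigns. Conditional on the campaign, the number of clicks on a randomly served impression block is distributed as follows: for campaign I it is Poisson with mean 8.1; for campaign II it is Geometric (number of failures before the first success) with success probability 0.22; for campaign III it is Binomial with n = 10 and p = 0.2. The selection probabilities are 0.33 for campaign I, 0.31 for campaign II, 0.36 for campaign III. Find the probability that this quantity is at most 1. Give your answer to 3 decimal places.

0.258

Conditional on each campaign, P(X ≤ 1): I: 0.00276221; II: 0.3916; III: 0.37581.
By total probability, P(X ≤ 1) = 0.33·0.00276221 + 0.31·0.3916 + 0.36·0.37581 = 0.257599.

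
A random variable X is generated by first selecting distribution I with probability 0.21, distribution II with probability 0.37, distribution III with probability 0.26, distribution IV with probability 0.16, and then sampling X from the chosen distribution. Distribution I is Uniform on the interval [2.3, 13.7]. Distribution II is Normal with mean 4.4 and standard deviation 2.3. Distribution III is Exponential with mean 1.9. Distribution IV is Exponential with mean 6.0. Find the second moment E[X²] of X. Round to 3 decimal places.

For each component E[X²] = Var + (mean)², giving I: 74.83; II: 24.65; III: 7.22; IV: 72.
Overall E[X²] = 0.21·74.83 + 0.37·24.65 + 0.26·7.22 + 0.16·72 = 38.232.

38.232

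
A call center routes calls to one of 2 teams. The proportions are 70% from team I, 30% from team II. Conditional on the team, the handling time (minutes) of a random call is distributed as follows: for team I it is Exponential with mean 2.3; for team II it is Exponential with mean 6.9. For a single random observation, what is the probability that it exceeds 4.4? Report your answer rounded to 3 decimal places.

0.262

Conditional on each team, P(X > 4.4): I: 0.14763; II: 0.528517.
By total probability, P(X > 4.4) = 0.7·0.14763 + 0.3·0.528517 = 0.261896.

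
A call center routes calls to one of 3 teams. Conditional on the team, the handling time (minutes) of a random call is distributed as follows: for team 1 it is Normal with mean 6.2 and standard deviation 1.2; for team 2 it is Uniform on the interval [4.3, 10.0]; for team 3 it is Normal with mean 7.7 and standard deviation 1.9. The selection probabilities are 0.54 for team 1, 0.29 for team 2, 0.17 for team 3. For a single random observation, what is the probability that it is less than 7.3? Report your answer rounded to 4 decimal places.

Conditional on each team, P(X < 7.3): 1: 0.820341; 2: 0.526316; 3: 0.416628.
By total probability, P(X < 7.3) = 0.54·0.820341 + 0.29·0.526316 + 0.17·0.416628 = 0.666443.

0.6664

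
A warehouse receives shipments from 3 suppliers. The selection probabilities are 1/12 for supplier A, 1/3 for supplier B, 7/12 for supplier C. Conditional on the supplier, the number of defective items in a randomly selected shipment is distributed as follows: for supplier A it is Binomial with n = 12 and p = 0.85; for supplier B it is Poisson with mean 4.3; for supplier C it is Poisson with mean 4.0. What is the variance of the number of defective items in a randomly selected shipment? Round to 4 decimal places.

6.7472

Per component, A: μ=10.2, E[X²]=105.57; B: μ=4.3, E[X²]=22.79; C: μ=4, E[X²]=20.
E[X] = 0.0833333·10.2 + 0.333333·4.3 + 0.583333·4 = 4.61667.
E[X²] = 0.0833333·105.57 + 0.333333·22.79 + 0.583333·20 = 28.0608.
Var(X) = E[X²] − (E[X])² = 28.0608 − 21.3136 = 6.74722.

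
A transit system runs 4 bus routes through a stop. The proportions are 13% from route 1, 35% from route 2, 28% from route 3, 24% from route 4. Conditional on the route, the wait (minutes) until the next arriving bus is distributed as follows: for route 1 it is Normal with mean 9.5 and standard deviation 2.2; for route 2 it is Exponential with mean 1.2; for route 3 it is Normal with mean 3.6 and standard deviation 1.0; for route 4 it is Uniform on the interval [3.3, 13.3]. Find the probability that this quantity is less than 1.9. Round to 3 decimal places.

Conditional on each route, P(X < 1.9): 1: 0.000275611; 2: 0.79471; 3: 0.0445655; 4: 0.
By total probability, P(X < 1.9) = 0.13·0.000275611 + 0.35·0.79471 + 0.28·0.0445655 + 0.24·0 = 0.290663.

0.291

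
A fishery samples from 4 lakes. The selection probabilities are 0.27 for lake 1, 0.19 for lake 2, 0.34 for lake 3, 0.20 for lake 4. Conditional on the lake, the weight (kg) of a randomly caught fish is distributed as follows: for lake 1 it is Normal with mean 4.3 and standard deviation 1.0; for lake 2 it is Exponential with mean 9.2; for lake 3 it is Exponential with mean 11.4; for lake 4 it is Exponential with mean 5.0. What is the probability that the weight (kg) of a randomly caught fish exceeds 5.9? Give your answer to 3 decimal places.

0.379

Conditional on each lake, P(X > 5.9): 1: 0.0547993; 2: 0.526605; 3: 0.595983; 4: 0.307279.
By total probability, P(X > 5.9) = 0.27·0.0547993 + 0.19·0.526605 + 0.34·0.595983 + 0.2·0.307279 = 0.378941.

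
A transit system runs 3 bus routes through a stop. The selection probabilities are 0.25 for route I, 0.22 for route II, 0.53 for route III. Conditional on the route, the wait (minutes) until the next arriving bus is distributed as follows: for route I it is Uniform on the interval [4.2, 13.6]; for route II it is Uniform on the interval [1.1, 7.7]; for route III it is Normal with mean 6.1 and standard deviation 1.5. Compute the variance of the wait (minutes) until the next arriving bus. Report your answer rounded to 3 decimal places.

Per component, I: μ=8.9, E[X²]=86.5733; II: μ=4.4, E[X²]=22.99; III: μ=6.1, E[X²]=39.46.
E[X] = 0.25·8.9 + 0.22·4.4 + 0.53·6.1 = 6.426.
E[X²] = 0.25·86.5733 + 0.22·22.99 + 0.53·39.46 = 47.6149.
Var(X) = E[X²] − (E[X])² = 47.6149 − 41.2935 = 6.32146.

6.321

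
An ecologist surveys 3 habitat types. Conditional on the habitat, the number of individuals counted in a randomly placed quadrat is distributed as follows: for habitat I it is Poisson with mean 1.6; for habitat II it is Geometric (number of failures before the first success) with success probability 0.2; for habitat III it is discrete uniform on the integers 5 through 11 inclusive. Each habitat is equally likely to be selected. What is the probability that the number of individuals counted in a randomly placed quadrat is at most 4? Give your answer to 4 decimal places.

Conditional on each habitat, P(X ≤ 4): I: 0.976318; II: 0.67232; III: 0.
By total probability, P(X ≤ 4) = 0.333333·0.976318 + 0.333333·0.67232 + 0.333333·0 = 0.549546.

0.5495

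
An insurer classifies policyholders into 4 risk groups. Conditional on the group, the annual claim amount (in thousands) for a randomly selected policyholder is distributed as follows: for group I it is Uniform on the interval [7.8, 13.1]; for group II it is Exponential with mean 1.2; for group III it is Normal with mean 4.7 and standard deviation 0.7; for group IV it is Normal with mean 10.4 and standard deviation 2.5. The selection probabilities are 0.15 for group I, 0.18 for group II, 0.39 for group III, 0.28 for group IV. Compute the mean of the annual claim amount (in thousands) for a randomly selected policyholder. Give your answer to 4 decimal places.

6.5285

Component means — I: 10.45; II: 1.2; III: 4.7; IV: 10.4.
E[X] = 0.15·10.45 + 0.18·1.2 + 0.39·4.7 + 0.28·10.4 = 6.5285.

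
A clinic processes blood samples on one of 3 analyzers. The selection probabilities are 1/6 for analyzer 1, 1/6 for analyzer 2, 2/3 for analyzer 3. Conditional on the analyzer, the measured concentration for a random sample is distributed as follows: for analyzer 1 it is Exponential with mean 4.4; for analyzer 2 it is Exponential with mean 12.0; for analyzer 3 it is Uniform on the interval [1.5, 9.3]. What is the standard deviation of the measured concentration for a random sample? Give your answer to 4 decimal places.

Per component, 1: μ=4.4, E[X²]=38.72; 2: μ=12, E[X²]=288; 3: μ=5.4, E[X²]=34.23.
E[X] = 0.166667·4.4 + 0.166667·12 + 0.666667·5.4 = 6.33333.
E[X²] = 0.166667·38.72 + 0.166667·288 + 0.666667·34.23 = 77.2733.
Var(X) = E[X²] − (E[X])² = 77.2733 − 40.1111 = 37.1622.
SD(X) = √37.1622 = 6.09608.

6.0961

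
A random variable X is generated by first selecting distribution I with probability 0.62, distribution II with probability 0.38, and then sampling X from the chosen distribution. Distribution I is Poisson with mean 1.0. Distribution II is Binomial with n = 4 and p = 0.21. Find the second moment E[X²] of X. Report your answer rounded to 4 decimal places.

1.7603

For each component E[X²] = Var + (mean)², giving I: 2; II: 1.3692.
Overall E[X²] = 0.62·2 + 0.38·1.3692 = 1.7603.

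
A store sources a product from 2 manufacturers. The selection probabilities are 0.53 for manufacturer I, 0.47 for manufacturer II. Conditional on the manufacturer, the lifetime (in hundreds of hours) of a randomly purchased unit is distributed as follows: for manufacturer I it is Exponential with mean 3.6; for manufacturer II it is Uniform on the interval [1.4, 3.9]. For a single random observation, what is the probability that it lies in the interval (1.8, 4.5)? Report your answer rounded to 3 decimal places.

Conditional on each manufacturer, P(1.8 < X < 4.5): I: 0.320026; II: 0.84.
By total probability, P(1.8 < X < 4.5) = 0.53·0.320026 + 0.47·0.84 = 0.564414.

0.564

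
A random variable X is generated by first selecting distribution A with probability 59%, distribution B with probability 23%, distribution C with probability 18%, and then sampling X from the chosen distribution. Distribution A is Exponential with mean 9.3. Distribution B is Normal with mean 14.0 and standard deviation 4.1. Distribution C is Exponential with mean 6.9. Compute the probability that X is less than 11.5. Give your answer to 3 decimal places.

Conditional on each component, P(X < 11.5): A: 0.709618; B: 0.271012; C: 0.811124.
By total probability, P(X < 11.5) = 0.59·0.709618 + 0.23·0.271012 + 0.18·0.811124 = 0.62701.

0.627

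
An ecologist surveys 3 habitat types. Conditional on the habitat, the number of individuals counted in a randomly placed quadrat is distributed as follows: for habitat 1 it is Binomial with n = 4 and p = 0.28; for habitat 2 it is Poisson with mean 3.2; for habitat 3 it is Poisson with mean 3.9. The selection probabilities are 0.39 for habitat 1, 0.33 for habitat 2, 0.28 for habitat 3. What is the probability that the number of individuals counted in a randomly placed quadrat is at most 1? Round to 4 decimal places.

Conditional on each habitat, P(X ≤ 1): 1: 0.686776; 2: 0.171201; 3: 0.0991854.
By total probability, P(X ≤ 1) = 0.39·0.686776 + 0.33·0.171201 + 0.28·0.0991854 = 0.352111.

0.3521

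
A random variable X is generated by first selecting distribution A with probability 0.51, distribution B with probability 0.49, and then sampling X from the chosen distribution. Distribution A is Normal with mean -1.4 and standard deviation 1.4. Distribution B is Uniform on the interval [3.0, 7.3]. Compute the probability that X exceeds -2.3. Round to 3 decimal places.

Conditional on each component, P(X > -2.3): A: 0.739842; B: 1.
By total probability, P(X > -2.3) = 0.51·0.739842 + 0.49·1 = 0.867319.

0.867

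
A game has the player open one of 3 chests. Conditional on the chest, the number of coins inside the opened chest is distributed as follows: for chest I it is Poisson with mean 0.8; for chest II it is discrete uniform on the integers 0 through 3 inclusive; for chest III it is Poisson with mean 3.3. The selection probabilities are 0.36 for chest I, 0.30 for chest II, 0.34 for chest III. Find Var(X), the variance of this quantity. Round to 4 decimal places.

Per component, I: μ=0.8, E[X²]=1.44; II: μ=1.5, E[X²]=3.5; III: μ=3.3, E[X²]=14.19.
E[X] = 0.36·0.8 + 0.3·1.5 + 0.34·3.3 = 1.86.
E[X²] = 0.36·1.44 + 0.3·3.5 + 0.34·14.19 = 6.393.
Var(X) = E[X²] − (E[X])² = 6.393 − 3.4596 = 2.9334.

2.9334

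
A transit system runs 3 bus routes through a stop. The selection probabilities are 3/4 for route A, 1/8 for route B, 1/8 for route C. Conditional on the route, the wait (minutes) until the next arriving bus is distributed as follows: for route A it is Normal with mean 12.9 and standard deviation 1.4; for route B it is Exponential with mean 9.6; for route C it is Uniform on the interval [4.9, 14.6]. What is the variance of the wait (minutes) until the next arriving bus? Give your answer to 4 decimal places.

15.9216

Per component, A: μ=12.9, E[X²]=168.37; B: μ=9.6, E[X²]=184.32; C: μ=9.75, E[X²]=102.903.
E[X] = 0.75·12.9 + 0.125·9.6 + 0.125·9.75 = 12.0938.
E[X²] = 0.75·168.37 + 0.125·184.32 + 0.125·102.903 = 162.18.
Var(X) = E[X²] − (E[X])² = 162.18 − 146.259 = 15.9216.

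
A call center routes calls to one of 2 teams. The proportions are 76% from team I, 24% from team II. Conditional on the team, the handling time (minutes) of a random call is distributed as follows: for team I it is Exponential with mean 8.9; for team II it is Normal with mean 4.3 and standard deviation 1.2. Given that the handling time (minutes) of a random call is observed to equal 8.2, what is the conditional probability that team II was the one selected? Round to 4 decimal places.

0.0118

Likelihoods f(8.2 | ·): I: 0.0447171; II: 0.00169087.
Posterior ∝ prior × likelihood. Numerator for II: 0.24·0.00169087 = 0.00040581.
Normalizing constant: 0.76·0.0447171 + 0.24·0.00169087 = 0.0343908.
P(II | observation) = 0.00040581 / 0.0343908 = 0.0117999.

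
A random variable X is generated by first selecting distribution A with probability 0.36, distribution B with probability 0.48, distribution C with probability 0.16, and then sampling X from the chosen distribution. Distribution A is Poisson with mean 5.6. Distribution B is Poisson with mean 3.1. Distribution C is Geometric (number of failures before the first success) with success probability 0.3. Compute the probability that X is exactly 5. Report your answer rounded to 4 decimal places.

0.1208

Conditional on each component, P(X = 5): A: 0.169711; B: 0.107477; C: 0.050421.
By total probability, P(X = 5) = 0.36·0.169711 + 0.48·0.107477 + 0.16·0.050421 = 0.120752.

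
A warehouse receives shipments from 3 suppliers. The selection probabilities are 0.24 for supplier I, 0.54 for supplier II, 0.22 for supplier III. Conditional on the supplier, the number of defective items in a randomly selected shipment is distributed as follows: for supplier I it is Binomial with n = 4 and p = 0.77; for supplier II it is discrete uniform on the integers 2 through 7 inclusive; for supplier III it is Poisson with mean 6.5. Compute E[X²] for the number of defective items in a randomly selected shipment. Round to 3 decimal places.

25.682

For each component E[X²] = Var + (mean)², giving I: 10.1948; II: 23.1667; III: 48.75.
Overall E[X²] = 0.24·10.1948 + 0.54·23.1667 + 0.22·48.75 = 25.6818.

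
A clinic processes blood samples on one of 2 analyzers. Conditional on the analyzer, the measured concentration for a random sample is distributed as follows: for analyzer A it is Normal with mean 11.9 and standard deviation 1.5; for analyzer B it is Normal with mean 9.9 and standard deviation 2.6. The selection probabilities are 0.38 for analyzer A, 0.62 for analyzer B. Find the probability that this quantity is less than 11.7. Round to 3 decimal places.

0.638

Conditional on each analyzer, P(X < 11.7): A: 0.446965; B: 0.755628.
By total probability, P(X < 11.7) = 0.38·0.446965 + 0.62·0.755628 = 0.638336.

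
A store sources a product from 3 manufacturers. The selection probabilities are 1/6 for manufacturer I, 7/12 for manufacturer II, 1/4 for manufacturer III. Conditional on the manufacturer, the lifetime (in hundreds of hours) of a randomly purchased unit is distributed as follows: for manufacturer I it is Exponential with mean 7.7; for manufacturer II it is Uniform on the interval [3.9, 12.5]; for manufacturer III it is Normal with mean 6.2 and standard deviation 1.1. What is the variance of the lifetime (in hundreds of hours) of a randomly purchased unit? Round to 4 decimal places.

14.4808

Per component, I: μ=7.7, E[X²]=118.58; II: μ=8.2, E[X²]=73.4033; III: μ=6.2, E[X²]=39.65.
E[X] = 0.166667·7.7 + 0.583333·8.2 + 0.25·6.2 = 7.61667.
E[X²] = 0.166667·118.58 + 0.583333·73.4033 + 0.25·39.65 = 72.4944.
Var(X) = E[X²] − (E[X])² = 72.4944 − 58.0136 = 14.4808.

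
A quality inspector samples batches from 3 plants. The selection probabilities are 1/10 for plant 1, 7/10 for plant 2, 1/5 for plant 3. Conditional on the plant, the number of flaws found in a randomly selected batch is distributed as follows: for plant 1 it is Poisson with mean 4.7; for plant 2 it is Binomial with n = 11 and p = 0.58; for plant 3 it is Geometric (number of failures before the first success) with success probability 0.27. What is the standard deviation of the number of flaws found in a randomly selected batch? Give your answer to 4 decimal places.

2.5530

Per component, 1: μ=4.7, E[X²]=26.79; 2: μ=6.38, E[X²]=43.384; 3: μ=2.7037, E[X²]=17.3237.
E[X] = 0.1·4.7 + 0.7·6.38 + 0.2·2.7037 = 5.47674.
E[X²] = 0.1·26.79 + 0.7·43.384 + 0.2·17.3237 = 36.5125.
Var(X) = E[X²] − (E[X])² = 36.5125 − 29.9947 = 6.51786.
SD(X) = √6.51786 = 2.55301.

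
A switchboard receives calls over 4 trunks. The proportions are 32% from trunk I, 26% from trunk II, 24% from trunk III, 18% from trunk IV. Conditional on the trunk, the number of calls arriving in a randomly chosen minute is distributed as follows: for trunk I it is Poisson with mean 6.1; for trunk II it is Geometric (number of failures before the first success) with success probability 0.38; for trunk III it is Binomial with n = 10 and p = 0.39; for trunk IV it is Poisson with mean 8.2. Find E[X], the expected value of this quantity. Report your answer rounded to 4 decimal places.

4.7882

Component means — I: 6.1; II: 1.63158; III: 3.9; IV: 8.2.
E[X] = 0.32·6.1 + 0.26·1.63158 + 0.24·3.9 + 0.18·8.2 = 4.78821.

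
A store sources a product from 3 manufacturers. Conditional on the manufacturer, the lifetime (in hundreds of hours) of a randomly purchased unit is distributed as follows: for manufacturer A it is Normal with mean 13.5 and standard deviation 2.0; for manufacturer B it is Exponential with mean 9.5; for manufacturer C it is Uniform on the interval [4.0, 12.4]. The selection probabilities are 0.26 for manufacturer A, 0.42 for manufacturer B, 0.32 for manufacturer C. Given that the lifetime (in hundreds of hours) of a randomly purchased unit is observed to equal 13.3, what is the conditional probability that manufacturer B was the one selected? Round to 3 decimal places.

0.174

Likelihoods f(13.3 | ·): A: 0.198476; B: 0.0259576; C: 0.
Posterior ∝ prior × likelihood. Numerator for B: 0.42·0.0259576 = 0.0109022.
Normalizing constant: 0.26·0.198476 + 0.42·0.0259576 + 0.32·0 = 0.062506.
P(B | observation) = 0.0109022 / 0.062506 = 0.174418.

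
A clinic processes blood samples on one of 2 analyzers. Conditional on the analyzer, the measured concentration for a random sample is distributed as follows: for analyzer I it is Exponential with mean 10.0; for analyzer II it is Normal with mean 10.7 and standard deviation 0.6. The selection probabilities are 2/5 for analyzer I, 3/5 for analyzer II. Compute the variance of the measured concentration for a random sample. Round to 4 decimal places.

40.3336

Per component, I: μ=10, E[X²]=200; II: μ=10.7, E[X²]=114.85.
E[X] = 0.4·10 + 0.6·10.7 = 10.42.
E[X²] = 0.4·200 + 0.6·114.85 = 148.91.
Var(X) = E[X²] − (E[X])² = 148.91 − 108.576 = 40.3336.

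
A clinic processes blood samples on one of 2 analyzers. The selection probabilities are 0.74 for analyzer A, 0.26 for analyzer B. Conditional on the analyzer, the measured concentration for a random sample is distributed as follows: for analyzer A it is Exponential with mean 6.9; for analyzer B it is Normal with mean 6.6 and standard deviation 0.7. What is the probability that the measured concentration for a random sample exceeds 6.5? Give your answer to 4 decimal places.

Conditional on each analyzer, P(X > 6.5): A: 0.389836; B: 0.556798.
By total probability, P(X > 6.5) = 0.74·0.389836 + 0.26·0.556798 = 0.433246.

0.4332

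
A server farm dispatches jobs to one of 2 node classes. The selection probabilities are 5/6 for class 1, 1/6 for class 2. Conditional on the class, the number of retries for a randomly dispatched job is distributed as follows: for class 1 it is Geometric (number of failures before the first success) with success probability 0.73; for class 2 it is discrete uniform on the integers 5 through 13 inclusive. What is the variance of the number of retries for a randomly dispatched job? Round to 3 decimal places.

11.878

Per component, 1: μ=0.369863, E[X²]=0.64346; 2: μ=9, E[X²]=87.6667.
E[X] = 0.833333·0.369863 + 0.166667·9 = 1.80822.
E[X²] = 0.833333·0.64346 + 0.166667·87.6667 = 15.1473.
Var(X) = E[X²] − (E[X])² = 15.1473 − 3.26966 = 11.8777.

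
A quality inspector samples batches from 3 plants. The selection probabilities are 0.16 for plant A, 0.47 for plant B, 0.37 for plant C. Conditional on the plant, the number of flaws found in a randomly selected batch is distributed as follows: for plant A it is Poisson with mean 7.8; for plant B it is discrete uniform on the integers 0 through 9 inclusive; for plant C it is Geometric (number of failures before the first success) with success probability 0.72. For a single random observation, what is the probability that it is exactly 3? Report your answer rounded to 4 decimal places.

0.0580

Conditional on each plant, P(X = 3): A: 0.0324068; B: 0.1; C: 0.0158054.
By total probability, P(X = 3) = 0.16·0.0324068 + 0.47·0.1 + 0.37·0.0158054 = 0.0580331.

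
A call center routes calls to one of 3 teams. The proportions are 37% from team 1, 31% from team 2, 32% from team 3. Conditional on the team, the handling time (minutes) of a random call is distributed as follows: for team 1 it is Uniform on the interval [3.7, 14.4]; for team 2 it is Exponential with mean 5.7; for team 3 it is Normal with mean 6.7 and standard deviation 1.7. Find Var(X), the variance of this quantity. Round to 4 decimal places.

Per component, 1: μ=9.05, E[X²]=91.4433; 2: μ=5.7, E[X²]=64.98; 3: μ=6.7, E[X²]=47.78.
E[X] = 0.37·9.05 + 0.31·5.7 + 0.32·6.7 = 7.2595.
E[X²] = 0.37·91.4433 + 0.31·64.98 + 0.32·47.78 = 69.2674.
Var(X) = E[X²] − (E[X])² = 69.2674 − 52.7003 = 16.5671.

16.5671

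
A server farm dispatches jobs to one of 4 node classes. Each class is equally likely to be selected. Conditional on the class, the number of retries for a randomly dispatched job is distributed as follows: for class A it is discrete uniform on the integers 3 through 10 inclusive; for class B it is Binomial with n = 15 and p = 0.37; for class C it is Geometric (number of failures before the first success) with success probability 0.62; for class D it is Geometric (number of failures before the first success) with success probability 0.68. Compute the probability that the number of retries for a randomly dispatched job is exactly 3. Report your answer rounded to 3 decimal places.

0.068

Conditional on each class, P(X = 3): A: 0.125; B: 0.0900955; C: 0.0340206; D: 0.0222822.
By total probability, P(X = 3) = 0.25·0.125 + 0.25·0.0900955 + 0.25·0.0340206 + 0.25·0.0222822 = 0.0678496.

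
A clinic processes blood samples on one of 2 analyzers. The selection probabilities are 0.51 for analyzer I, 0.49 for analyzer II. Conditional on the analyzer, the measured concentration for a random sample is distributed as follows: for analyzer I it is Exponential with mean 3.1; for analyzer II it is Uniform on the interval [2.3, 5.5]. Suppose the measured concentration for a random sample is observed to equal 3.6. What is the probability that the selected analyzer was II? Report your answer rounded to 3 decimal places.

Likelihoods f(3.6 | ·): I: 0.100994; II: 0.3125.
Posterior ∝ prior × likelihood. Numerator for II: 0.49·0.3125 = 0.153125.
Normalizing constant: 0.51·0.100994 + 0.49·0.3125 = 0.204632.
P(II | observation) = 0.153125 / 0.204632 = 0.748294.

0.748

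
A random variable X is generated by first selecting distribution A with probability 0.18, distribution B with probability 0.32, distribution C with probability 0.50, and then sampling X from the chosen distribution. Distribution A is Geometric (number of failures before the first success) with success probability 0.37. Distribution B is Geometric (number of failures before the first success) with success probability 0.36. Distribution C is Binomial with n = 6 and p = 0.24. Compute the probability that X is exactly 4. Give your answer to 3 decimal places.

0.044

Conditional on each component, P(X = 4): A: 0.058286; B: 0.060398; C: 0.0287451.
By total probability, P(X = 4) = 0.18·0.058286 + 0.32·0.060398 + 0.5·0.0287451 = 0.0441914.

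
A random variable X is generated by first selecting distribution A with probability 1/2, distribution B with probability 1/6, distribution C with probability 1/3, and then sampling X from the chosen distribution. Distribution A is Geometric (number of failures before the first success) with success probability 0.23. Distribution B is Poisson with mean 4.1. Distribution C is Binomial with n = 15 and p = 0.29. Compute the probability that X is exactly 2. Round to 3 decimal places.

0.126

Conditional on each component, P(X = 2): A: 0.136367; B: 0.139293; C: 0.102883.
By total probability, P(X = 2) = 0.5·0.136367 + 0.166667·0.139293 + 0.333333·0.102883 = 0.125693.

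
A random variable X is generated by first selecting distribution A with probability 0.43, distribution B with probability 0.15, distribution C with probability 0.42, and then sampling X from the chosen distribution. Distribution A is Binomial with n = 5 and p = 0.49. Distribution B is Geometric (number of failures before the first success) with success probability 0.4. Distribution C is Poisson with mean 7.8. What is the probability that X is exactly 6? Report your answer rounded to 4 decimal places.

0.0566

Conditional on each component, P(X = 6): A: 0; B: 0.0186624; C: 0.128156.
By total probability, P(X = 6) = 0.43·0 + 0.15·0.0186624 + 0.42·0.128156 = 0.0566248.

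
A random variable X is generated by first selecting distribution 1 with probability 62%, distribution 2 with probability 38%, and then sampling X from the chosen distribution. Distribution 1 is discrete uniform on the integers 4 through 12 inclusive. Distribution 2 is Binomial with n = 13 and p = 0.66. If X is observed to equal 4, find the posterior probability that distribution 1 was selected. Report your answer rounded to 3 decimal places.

0.957

Likelihoods P(X=4 | ·): 1: 0.111111; 2: 0.00823744.
Posterior ∝ prior × likelihood. Numerator for 1: 0.62·0.111111 = 0.0688889.
Normalizing constant: 0.62·0.111111 + 0.38·0.00823744 = 0.0720191.
P(1 | observation) = 0.0688889 / 0.0720191 = 0.956536.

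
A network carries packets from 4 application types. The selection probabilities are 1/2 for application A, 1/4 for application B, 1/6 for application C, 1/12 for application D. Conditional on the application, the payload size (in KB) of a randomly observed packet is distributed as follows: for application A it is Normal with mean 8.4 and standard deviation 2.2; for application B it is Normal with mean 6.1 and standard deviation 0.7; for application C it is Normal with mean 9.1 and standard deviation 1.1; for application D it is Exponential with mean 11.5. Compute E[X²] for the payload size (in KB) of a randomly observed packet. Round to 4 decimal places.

For each component E[X²] = Var + (mean)², giving A: 75.4; B: 37.7; C: 84.02; D: 264.5.
Overall E[X²] = 0.5·75.4 + 0.25·37.7 + 0.166667·84.02 + 0.0833333·264.5 = 83.17.

83.1700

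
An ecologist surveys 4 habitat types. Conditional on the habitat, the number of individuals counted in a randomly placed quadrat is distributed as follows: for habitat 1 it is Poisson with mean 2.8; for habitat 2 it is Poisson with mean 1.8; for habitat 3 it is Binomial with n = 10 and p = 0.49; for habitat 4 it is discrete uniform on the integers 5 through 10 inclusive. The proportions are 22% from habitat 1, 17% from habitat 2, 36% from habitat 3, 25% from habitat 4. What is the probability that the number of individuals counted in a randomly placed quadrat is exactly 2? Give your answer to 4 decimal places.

Conditional on each habitat, P(X = 2): 1: 0.238375; 2: 0.267784; 3: 0.04945; 4: 0.
By total probability, P(X = 2) = 0.22·0.238375 + 0.17·0.267784 + 0.36·0.04945 + 0.25·0 = 0.115768.

0.1158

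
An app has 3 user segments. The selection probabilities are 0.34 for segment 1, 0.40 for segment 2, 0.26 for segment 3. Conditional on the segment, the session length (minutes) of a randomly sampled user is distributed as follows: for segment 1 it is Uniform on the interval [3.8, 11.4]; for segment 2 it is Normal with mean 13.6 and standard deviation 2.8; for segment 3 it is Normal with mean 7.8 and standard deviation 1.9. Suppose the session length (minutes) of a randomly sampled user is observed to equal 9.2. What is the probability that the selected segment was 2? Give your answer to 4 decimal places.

0.1611

Likelihoods f(9.2 | ·): 1: 0.131579; 2: 0.0414506; 3: 0.160051.
Posterior ∝ prior × likelihood. Numerator for 2: 0.4·0.0414506 = 0.0165803.
Normalizing constant: 0.34·0.131579 + 0.4·0.0414506 + 0.26·0.160051 = 0.10293.
P(2 | observation) = 0.0165803 / 0.10293 = 0.161082.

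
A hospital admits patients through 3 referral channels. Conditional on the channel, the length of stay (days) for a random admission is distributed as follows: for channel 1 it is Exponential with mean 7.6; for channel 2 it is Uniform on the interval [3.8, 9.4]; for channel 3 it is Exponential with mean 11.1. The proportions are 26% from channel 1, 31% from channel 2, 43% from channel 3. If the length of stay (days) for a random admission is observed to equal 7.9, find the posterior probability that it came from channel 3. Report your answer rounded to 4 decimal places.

0.2199

Likelihoods f(7.9 | ·): 1: 0.0465317; 2: 0.178571; 3: 0.0442165.
Posterior ∝ prior × likelihood. Numerator for 3: 0.43·0.0442165 = 0.0190131.
Normalizing constant: 0.26·0.0465317 + 0.31·0.178571 + 0.43·0.0442165 = 0.0864685.
P(3 | observation) = 0.0190131 / 0.0864685 = 0.219885.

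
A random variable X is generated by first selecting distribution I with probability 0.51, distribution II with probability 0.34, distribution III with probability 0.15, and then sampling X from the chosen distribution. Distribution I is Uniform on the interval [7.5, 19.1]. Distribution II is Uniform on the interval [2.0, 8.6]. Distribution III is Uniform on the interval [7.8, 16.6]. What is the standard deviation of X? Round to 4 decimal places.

Per component, I: μ=13.3, E[X²]=188.103; II: μ=5.3, E[X²]=31.72; III: μ=12.2, E[X²]=155.293.
E[X] = 0.51·13.3 + 0.34·5.3 + 0.15·12.2 = 10.415.
E[X²] = 0.51·188.103 + 0.34·31.72 + 0.15·155.293 = 130.012.
Var(X) = E[X²] − (E[X])² = 130.012 − 108.472 = 21.5393.
SD(X) = √21.5393 = 4.64104.

4.6410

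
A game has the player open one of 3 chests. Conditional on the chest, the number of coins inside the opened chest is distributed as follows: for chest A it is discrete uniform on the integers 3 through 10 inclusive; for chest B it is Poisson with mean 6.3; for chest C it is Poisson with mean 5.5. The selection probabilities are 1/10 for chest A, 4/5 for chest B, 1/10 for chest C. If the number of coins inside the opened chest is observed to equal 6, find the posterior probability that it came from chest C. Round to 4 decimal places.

0.1009

Likelihoods P(X=6 | ·): A: 0.125; B: 0.159461; C: 0.157117.
Posterior ∝ prior × likelihood. Numerator for C: 0.1·0.157117 = 0.0157117.
Normalizing constant: 0.1·0.125 + 0.8·0.159461 + 0.1·0.157117 = 0.155781.
P(C | observation) = 0.0157117 / 0.155781 = 0.100858.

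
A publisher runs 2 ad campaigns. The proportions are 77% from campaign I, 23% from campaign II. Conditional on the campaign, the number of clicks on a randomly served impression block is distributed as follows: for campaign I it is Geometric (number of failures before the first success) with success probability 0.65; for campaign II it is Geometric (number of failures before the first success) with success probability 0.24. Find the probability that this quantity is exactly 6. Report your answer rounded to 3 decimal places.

0.012

Conditional on each campaign, P(X = 6): I: 0.00119487; II: 0.046248.
By total probability, P(X = 6) = 0.77·0.00119487 + 0.23·0.046248 = 0.0115571.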